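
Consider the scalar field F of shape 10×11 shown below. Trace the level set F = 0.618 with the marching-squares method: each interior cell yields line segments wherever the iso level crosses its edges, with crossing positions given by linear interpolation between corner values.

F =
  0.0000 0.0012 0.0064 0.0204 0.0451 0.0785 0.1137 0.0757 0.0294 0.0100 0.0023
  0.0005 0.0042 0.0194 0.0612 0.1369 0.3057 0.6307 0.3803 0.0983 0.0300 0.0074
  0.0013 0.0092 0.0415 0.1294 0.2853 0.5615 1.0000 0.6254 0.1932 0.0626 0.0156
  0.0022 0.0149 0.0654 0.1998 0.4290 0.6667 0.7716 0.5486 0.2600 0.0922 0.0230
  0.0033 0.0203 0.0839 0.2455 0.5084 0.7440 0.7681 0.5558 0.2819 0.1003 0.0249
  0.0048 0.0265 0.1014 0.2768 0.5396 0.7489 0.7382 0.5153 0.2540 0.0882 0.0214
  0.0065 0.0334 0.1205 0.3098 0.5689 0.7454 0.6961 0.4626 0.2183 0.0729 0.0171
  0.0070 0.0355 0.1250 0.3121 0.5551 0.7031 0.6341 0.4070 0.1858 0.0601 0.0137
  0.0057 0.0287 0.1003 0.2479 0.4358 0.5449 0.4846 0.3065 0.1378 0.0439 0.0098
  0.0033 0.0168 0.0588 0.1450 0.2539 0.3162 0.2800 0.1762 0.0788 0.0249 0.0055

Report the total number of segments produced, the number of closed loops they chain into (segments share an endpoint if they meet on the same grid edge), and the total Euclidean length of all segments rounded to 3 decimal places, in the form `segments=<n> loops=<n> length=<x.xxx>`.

cell (0,5): code 0100 → (0.975,6.000)–(1.000,5.961)
cell (0,6): code 1000 → (1.000,6.051)–(0.975,6.000)
cell (1,5): code 0110 → (1.000,5.961)–(2.000,5.129)
cell (1,6): code 1101 → (1.970,7.000)–(1.000,6.051)
cell (1,7): code 1000 → (2.000,7.017)–(1.970,7.000)
cell (2,4): code 0100 → (2.537,5.000)–(3.000,4.795)
cell (2,5): code 1110 → (2.000,5.129)–(2.537,5.000)
cell (2,6): code 1011 → (3.000,6.689)–(2.096,7.000)
cell (2,7): code 0001 → (2.096,7.000)–(2.000,7.017)
cell (3,4): code 0110 → (3.000,4.795)–(4.000,4.465)
cell (3,6): code 1001 → (4.000,6.707)–(3.000,6.689)
cell (4,4): code 0110 → (4.000,4.465)–(5.000,4.375)
cell (4,6): code 1001 → (5.000,6.539)–(4.000,6.707)
cell (5,4): code 0110 → (5.000,4.375)–(6.000,4.278)
cell (5,6): code 1001 → (6.000,6.334)–(5.000,6.539)
cell (6,4): code 0110 → (6.000,4.278)–(7.000,4.425)
cell (6,6): code 1001 → (7.000,6.071)–(6.000,6.334)
cell (7,4): code 0010 → (7.000,4.425)–(7.538,5.000)
cell (7,5): code 0011 → (7.538,5.000)–(7.108,6.000)
cell (7,6): code 0001 → (7.108,6.000)–(7.000,6.071)
total: 20 segments, chained into 1 closed loop(s), length Σ = 15.053820

segments=20 loops=1 length=15.054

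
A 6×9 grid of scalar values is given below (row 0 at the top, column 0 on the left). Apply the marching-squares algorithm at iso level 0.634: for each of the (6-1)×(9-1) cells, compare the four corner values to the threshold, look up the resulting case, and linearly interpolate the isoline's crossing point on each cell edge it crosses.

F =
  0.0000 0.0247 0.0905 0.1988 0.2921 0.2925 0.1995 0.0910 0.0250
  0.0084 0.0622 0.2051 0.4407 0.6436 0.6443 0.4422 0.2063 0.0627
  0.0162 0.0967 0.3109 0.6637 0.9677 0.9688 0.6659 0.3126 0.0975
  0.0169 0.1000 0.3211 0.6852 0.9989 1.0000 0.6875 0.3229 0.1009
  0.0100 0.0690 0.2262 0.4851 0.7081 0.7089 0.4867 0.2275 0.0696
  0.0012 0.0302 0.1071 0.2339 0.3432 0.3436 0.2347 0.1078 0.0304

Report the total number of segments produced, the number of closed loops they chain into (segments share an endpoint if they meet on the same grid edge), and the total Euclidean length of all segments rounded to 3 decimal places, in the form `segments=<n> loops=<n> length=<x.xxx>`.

segments=16 loops=1 length=10.379

cell (0,3): code 0100 → (0.973,4.000)–(1.000,3.953)
cell (0,4): code 1100 → (0.971,5.000)–(0.973,4.000)
cell (0,5): code 1000 → (1.000,5.051)–(0.971,5.000)
cell (1,2): code 0100 → (1.867,3.000)–(2.000,2.916)
cell (1,3): code 1110 → (1.000,3.953)–(1.867,3.000)
cell (1,5): code 1101 → (1.857,6.000)–(1.000,5.051)
cell (1,6): code 1000 → (2.000,6.090)–(1.857,6.000)
cell (2,2): code 0110 → (2.000,2.916)–(3.000,2.859)
cell (2,6): code 1001 → (3.000,6.147)–(2.000,6.090)
cell (3,2): code 0010 → (3.000,2.859)–(3.256,3.000)
cell (3,3): code 0111 → (3.256,3.000)–(4.000,3.668)
cell (3,5): code 1011 → (4.000,5.337)–(3.266,6.000)
cell (3,6): code 0001 → (3.266,6.000)–(3.000,6.147)
cell (4,3): code 0010 → (4.000,3.668)–(4.203,4.000)
cell (4,4): code 0011 → (4.203,4.000)–(4.205,5.000)
cell (4,5): code 0001 → (4.205,5.000)–(4.000,5.337)
total: 16 segments, chained into 1 closed loop(s), length Σ = 10.378548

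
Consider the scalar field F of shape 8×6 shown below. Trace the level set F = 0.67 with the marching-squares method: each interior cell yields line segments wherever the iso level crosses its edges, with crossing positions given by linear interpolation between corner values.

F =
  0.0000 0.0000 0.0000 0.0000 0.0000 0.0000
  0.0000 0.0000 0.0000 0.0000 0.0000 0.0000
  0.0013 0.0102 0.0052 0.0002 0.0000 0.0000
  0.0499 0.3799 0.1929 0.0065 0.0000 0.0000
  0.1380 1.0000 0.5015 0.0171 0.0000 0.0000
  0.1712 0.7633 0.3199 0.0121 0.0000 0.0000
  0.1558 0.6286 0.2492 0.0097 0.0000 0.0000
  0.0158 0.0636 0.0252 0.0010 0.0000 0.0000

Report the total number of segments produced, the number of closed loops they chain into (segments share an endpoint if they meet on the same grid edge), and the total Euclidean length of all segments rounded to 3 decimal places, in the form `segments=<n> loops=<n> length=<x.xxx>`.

segments=6 loops=1 length=5.061

cell (3,0): code 0100 → (3.468,1.000)–(4.000,0.617)
cell (3,1): code 1000 → (4.000,1.662)–(3.468,1.000)
cell (4,0): code 0110 → (4.000,0.617)–(5.000,0.842)
cell (4,1): code 1001 → (5.000,1.210)–(4.000,1.662)
cell (5,0): code 0010 → (5.000,0.842)–(5.693,1.000)
cell (5,1): code 0001 → (5.693,1.000)–(5.000,1.210)
total: 6 segments, chained into 1 closed loop(s), length Σ = 5.061478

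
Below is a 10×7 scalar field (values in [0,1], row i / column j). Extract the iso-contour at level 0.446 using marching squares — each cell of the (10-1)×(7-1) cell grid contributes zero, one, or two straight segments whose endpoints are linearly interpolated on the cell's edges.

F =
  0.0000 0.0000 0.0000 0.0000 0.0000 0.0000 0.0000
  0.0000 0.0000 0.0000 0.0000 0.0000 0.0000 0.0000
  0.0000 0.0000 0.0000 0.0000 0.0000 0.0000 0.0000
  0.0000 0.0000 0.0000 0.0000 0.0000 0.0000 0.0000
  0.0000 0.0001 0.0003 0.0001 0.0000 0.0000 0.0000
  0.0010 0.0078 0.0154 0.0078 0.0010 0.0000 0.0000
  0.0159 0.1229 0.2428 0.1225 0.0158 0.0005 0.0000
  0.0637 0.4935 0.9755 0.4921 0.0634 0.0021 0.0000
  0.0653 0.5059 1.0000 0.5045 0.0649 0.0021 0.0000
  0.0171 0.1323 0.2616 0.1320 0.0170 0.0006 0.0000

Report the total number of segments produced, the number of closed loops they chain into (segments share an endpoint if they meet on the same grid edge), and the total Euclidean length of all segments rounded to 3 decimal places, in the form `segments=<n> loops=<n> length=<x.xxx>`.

cell (6,0): code 0100 → (6.872,1.000)–(7.000,0.889)
cell (6,1): code 1100 → (6.277,2.000)–(6.872,1.000)
cell (6,2): code 1100 → (6.875,3.000)–(6.277,2.000)
cell (6,3): code 1000 → (7.000,3.108)–(6.875,3.000)
cell (7,0): code 0110 → (7.000,0.889)–(8.000,0.864)
cell (7,3): code 1001 → (8.000,3.133)–(7.000,3.108)
cell (8,0): code 0010 → (8.000,0.864)–(8.160,1.000)
cell (8,1): code 0011 → (8.160,1.000)–(8.750,2.000)
cell (8,2): code 0011 → (8.750,2.000)–(8.157,3.000)
cell (8,3): code 0001 → (8.157,3.000)–(8.000,3.133)
total: 10 segments, chained into 1 closed loop(s), length Σ = 7.402897

segments=10 loops=1 length=7.403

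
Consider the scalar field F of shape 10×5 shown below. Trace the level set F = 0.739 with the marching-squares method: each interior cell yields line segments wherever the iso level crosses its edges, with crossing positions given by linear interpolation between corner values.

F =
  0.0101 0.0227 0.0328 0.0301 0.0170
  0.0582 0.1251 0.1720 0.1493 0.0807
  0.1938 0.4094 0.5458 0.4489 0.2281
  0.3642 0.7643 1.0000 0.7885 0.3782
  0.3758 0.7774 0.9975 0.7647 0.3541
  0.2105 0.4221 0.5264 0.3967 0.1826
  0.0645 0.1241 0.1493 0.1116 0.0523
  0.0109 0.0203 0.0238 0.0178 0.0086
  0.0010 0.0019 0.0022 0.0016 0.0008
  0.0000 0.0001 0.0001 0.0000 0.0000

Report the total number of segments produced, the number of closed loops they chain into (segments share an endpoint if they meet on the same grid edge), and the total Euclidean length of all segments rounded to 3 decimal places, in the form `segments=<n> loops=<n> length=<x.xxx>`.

cell (2,0): code 0100 → (2.929,1.000)–(3.000,0.937)
cell (2,1): code 1100 → (2.425,2.000)–(2.929,1.000)
cell (2,2): code 1100 → (2.854,3.000)–(2.425,2.000)
cell (2,3): code 1000 → (3.000,3.121)–(2.854,3.000)
cell (3,0): code 0110 → (3.000,0.937)–(4.000,0.904)
cell (3,3): code 1001 → (4.000,3.063)–(3.000,3.121)
cell (4,0): code 0010 → (4.000,0.904)–(4.108,1.000)
cell (4,1): code 0011 → (4.108,1.000)–(4.549,2.000)
cell (4,2): code 0011 → (4.549,2.000)–(4.070,3.000)
cell (4,3): code 0001 → (4.070,3.000)–(4.000,3.063)
total: 10 segments, chained into 1 closed loop(s), length Σ = 6.933945

segments=10 loops=1 length=6.934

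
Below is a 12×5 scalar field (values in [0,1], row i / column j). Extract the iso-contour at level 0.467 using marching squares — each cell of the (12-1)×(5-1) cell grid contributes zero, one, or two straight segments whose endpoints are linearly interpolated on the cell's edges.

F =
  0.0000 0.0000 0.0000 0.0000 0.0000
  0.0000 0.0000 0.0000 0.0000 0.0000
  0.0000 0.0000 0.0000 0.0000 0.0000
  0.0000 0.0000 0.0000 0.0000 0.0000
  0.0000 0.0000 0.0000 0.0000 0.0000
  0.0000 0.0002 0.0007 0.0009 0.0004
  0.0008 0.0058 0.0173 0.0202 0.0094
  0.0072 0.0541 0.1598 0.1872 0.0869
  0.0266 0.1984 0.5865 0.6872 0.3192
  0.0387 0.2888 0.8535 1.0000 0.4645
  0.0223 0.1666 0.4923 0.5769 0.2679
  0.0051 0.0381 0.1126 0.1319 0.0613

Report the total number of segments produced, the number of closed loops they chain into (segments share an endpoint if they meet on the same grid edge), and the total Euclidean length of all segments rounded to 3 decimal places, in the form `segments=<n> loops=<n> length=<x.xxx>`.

segments=10 loops=1 length=8.225

cell (7,1): code 0100 → (7.720,2.000)–(8.000,1.692)
cell (7,2): code 1100 → (7.560,3.000)–(7.720,2.000)
cell (7,3): code 1000 → (8.000,3.598)–(7.560,3.000)
cell (8,1): code 0110 → (8.000,1.692)–(9.000,1.316)
cell (8,3): code 1001 → (9.000,3.995)–(8.000,3.598)
cell (9,1): code 0110 → (9.000,1.316)–(10.000,1.922)
cell (9,3): code 1001 → (10.000,3.356)–(9.000,3.995)
cell (10,1): code 0010 → (10.000,1.922)–(10.067,2.000)
cell (10,2): code 0011 → (10.067,2.000)–(10.247,3.000)
cell (10,3): code 0001 → (10.247,3.000)–(10.000,3.356)
total: 10 segments, chained into 1 closed loop(s), length Σ = 8.224644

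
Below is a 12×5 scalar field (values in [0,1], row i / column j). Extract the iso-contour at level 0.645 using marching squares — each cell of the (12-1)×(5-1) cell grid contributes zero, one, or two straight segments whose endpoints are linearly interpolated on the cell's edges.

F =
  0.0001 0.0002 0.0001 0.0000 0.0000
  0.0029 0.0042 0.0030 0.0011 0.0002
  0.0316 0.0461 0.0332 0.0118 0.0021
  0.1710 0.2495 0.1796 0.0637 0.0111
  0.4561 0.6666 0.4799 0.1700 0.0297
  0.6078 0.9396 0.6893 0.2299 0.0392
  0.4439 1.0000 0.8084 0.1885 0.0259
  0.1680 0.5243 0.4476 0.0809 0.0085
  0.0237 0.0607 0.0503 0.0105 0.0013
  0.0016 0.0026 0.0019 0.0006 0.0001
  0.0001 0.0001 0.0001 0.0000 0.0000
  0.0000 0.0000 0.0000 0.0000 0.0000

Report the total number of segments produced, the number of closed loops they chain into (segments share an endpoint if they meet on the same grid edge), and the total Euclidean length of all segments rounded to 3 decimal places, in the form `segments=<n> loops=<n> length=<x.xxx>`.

cell (3,0): code 0100 → (3.948,1.000)–(4.000,0.897)
cell (3,1): code 1000 → (4.000,1.116)–(3.948,1.000)
cell (4,0): code 0110 → (4.000,0.897)–(5.000,0.112)
cell (4,1): code 1101 → (4.788,2.000)–(4.000,1.116)
cell (4,2): code 1000 → (5.000,2.096)–(4.788,2.000)
cell (5,0): code 0110 → (5.000,0.112)–(6.000,0.362)
cell (5,2): code 1001 → (6.000,2.264)–(5.000,2.096)
cell (6,0): code 0010 → (6.000,0.362)–(6.746,1.000)
cell (6,1): code 0011 → (6.746,1.000)–(6.453,2.000)
cell (6,2): code 0001 → (6.453,2.000)–(6.000,2.264)
total: 10 segments, chained into 1 closed loop(s), length Σ = 7.523169

segments=10 loops=1 length=7.523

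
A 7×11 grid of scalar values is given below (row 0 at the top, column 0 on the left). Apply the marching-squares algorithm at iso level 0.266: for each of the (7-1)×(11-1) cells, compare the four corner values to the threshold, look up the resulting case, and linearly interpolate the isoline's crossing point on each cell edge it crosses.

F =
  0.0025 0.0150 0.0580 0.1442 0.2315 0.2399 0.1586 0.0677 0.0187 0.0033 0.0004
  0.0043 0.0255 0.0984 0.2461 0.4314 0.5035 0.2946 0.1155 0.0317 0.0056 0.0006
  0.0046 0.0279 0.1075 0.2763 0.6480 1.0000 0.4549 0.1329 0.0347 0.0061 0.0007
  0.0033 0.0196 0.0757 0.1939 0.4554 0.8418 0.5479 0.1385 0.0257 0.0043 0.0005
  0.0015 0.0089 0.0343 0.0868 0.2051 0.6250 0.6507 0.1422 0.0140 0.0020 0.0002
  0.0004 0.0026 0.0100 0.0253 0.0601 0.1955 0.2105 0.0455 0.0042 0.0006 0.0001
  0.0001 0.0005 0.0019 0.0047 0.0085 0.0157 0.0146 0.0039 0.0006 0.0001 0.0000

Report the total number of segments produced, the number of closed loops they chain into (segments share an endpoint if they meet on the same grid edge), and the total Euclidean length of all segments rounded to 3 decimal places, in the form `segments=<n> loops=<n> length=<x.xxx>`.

segments=16 loops=1 length=13.548

cell (0,3): code 0100 → (0.173,4.000)–(1.000,3.107)
cell (0,4): code 1100 → (0.099,5.000)–(0.173,4.000)
cell (0,5): code 1100 → (0.790,6.000)–(0.099,5.000)
cell (0,6): code 1000 → (1.000,6.160)–(0.790,6.000)
cell (1,2): code 0100 → (1.659,3.000)–(2.000,2.939)
cell (1,3): code 1110 → (1.000,3.107)–(1.659,3.000)
cell (1,6): code 1001 → (2.000,6.587)–(1.000,6.160)
cell (2,2): code 0010 → (2.000,2.939)–(2.125,3.000)
cell (2,3): code 0111 → (2.125,3.000)–(3.000,3.276)
cell (2,6): code 1001 → (3.000,6.689)–(2.000,6.587)
cell (3,3): code 0010 → (3.000,3.276)–(3.757,4.000)
cell (3,4): code 0111 → (3.757,4.000)–(4.000,4.145)
cell (3,6): code 1001 → (4.000,6.757)–(3.000,6.689)
cell (4,4): code 0010 → (4.000,4.145)–(4.836,5.000)
cell (4,5): code 0011 → (4.836,5.000)–(4.874,6.000)
cell (4,6): code 0001 → (4.874,6.000)–(4.000,6.757)
total: 16 segments, chained into 1 closed loop(s), length Σ = 13.547648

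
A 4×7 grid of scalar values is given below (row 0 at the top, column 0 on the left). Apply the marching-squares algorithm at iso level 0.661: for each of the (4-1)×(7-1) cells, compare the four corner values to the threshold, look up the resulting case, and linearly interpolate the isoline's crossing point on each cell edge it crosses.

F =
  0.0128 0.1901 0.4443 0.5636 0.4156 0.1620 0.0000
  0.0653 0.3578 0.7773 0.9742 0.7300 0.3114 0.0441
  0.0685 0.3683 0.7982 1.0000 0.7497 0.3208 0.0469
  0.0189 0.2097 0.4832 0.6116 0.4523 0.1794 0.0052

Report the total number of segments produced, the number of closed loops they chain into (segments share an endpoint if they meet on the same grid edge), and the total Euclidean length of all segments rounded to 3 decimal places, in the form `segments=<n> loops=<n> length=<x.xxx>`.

segments=10 loops=1 length=8.090

cell (0,1): code 0100 → (0.651,2.000)–(1.000,1.723)
cell (0,2): code 1100 → (0.237,3.000)–(0.651,2.000)
cell (0,3): code 1100 → (0.781,4.000)–(0.237,3.000)
cell (0,4): code 1000 → (1.000,4.165)–(0.781,4.000)
cell (1,1): code 0110 → (1.000,1.723)–(2.000,1.681)
cell (1,4): code 1001 → (2.000,4.207)–(1.000,4.165)
cell (2,1): code 0010 → (2.000,1.681)–(2.436,2.000)
cell (2,2): code 0011 → (2.436,2.000)–(2.873,3.000)
cell (2,3): code 0011 → (2.873,3.000)–(2.298,4.000)
cell (2,4): code 0001 → (2.298,4.000)–(2.000,4.207)
total: 10 segments, chained into 1 closed loop(s), length Σ = 8.089968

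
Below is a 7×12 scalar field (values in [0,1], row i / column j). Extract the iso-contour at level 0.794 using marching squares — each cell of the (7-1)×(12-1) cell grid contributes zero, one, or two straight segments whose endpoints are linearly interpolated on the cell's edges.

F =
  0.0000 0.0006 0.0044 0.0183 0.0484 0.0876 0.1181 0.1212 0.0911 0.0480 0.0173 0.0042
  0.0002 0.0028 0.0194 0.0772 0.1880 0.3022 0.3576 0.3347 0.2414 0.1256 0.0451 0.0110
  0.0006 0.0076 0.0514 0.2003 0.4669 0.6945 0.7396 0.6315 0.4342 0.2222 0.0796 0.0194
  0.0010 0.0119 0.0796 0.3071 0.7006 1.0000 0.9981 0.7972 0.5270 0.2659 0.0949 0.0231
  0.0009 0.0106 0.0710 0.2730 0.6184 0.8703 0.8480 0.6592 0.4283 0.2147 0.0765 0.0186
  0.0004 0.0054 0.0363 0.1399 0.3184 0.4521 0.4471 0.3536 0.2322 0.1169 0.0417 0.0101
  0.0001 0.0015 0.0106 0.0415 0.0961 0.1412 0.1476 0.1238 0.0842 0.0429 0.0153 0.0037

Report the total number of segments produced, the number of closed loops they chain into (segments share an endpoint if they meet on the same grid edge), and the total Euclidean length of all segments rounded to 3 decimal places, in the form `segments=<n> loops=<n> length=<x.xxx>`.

cell (2,4): code 0100 → (2.326,5.000)–(3.000,4.312)
cell (2,5): code 1100 → (2.210,6.000)–(2.326,5.000)
cell (2,6): code 1100 → (2.981,7.000)–(2.210,6.000)
cell (2,7): code 1000 → (3.000,7.012)–(2.981,7.000)
cell (3,4): code 0110 → (3.000,4.312)–(4.000,4.697)
cell (3,6): code 1011 → (4.000,6.286)–(3.023,7.000)
cell (3,7): code 0001 → (3.023,7.000)–(3.000,7.012)
cell (4,4): code 0010 → (4.000,4.697)–(4.182,5.000)
cell (4,5): code 0011 → (4.182,5.000)–(4.135,6.000)
cell (4,6): code 0001 → (4.135,6.000)–(4.000,6.286)
total: 10 segments, chained into 1 closed loop(s), length Σ = 7.233359

segments=10 loops=1 length=7.233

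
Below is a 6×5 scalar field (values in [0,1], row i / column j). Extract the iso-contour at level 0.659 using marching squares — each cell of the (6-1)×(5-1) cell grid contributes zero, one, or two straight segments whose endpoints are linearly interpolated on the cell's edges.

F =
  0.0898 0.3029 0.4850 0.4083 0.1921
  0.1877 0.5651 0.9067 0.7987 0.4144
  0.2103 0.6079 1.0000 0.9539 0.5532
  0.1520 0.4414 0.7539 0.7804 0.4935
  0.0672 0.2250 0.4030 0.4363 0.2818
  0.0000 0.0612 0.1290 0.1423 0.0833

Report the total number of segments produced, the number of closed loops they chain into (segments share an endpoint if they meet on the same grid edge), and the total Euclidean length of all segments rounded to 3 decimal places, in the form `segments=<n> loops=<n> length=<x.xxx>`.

cell (0,1): code 0100 → (0.413,2.000)–(1.000,1.275)
cell (0,2): code 1100 → (0.642,3.000)–(0.413,2.000)
cell (0,3): code 1000 → (1.000,3.364)–(0.642,3.000)
cell (1,1): code 0110 → (1.000,1.275)–(2.000,1.130)
cell (1,3): code 1001 → (2.000,3.736)–(1.000,3.364)
cell (2,1): code 0110 → (2.000,1.130)–(3.000,1.696)
cell (2,3): code 1001 → (3.000,3.423)–(2.000,3.736)
cell (3,1): code 0010 → (3.000,1.696)–(3.270,2.000)
cell (3,2): code 0011 → (3.270,2.000)–(3.353,3.000)
cell (3,3): code 0001 → (3.353,3.000)–(3.000,3.423)
total: 10 segments, chained into 1 closed loop(s), length Σ = 8.704588

segments=10 loops=1 length=8.705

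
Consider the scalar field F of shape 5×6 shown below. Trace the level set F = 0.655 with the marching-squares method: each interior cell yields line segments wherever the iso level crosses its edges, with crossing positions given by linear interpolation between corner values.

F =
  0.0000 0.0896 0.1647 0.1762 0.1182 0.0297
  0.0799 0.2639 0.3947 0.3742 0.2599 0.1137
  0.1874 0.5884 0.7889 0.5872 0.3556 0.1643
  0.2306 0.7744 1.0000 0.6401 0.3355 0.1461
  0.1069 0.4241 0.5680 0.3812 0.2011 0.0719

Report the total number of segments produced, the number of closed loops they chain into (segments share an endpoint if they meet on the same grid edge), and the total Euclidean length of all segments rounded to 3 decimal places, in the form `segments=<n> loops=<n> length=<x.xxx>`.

segments=8 loops=1 length=6.457

cell (1,1): code 0100 → (1.660,2.000)–(2.000,1.332)
cell (1,2): code 1000 → (2.000,2.664)–(1.660,2.000)
cell (2,0): code 0100 → (2.358,1.000)–(3.000,0.780)
cell (2,1): code 1110 → (2.000,1.332)–(2.358,1.000)
cell (2,2): code 1001 → (3.000,2.959)–(2.000,2.664)
cell (3,0): code 0010 → (3.000,0.780)–(3.341,1.000)
cell (3,1): code 0011 → (3.341,1.000)–(3.799,2.000)
cell (3,2): code 0001 → (3.799,2.000)–(3.000,2.959)
total: 8 segments, chained into 1 closed loop(s), length Σ = 6.457270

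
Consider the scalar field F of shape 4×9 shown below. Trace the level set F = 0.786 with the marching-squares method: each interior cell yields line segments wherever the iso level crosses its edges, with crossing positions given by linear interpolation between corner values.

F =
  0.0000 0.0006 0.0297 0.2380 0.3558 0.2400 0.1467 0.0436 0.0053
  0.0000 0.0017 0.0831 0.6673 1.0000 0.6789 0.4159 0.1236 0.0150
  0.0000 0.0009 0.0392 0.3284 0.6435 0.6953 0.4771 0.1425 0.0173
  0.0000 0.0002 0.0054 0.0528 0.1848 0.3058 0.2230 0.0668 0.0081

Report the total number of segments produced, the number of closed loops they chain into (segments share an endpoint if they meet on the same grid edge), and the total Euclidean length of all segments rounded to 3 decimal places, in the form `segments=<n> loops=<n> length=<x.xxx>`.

segments=4 loops=1 length=3.245

cell (0,3): code 0100 → (0.668,4.000)–(1.000,3.357)
cell (0,4): code 1000 → (1.000,4.666)–(0.668,4.000)
cell (1,3): code 0010 → (1.000,3.357)–(1.600,4.000)
cell (1,4): code 0001 → (1.600,4.000)–(1.000,4.666)
total: 4 segments, chained into 1 closed loop(s), length Σ = 3.245356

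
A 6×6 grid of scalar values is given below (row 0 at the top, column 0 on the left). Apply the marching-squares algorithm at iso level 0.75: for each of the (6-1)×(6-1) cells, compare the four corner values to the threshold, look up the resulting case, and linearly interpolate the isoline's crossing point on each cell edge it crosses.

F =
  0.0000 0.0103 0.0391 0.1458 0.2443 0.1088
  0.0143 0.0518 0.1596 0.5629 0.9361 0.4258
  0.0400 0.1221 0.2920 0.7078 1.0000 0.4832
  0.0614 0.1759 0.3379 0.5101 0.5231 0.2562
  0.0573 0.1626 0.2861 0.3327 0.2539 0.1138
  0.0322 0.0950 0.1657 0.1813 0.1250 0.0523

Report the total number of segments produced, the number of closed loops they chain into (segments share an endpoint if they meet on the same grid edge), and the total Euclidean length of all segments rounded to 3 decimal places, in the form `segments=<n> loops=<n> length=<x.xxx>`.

segments=6 loops=1 length=4.805

cell (0,3): code 0100 → (0.731,4.000)–(1.000,3.501)
cell (0,4): code 1000 → (1.000,4.365)–(0.731,4.000)
cell (1,3): code 0110 → (1.000,3.501)–(2.000,3.144)
cell (1,4): code 1001 → (2.000,4.484)–(1.000,4.365)
cell (2,3): code 0010 → (2.000,3.144)–(2.524,4.000)
cell (2,4): code 0001 → (2.524,4.000)–(2.000,4.484)
total: 6 segments, chained into 1 closed loop(s), length Σ = 4.805329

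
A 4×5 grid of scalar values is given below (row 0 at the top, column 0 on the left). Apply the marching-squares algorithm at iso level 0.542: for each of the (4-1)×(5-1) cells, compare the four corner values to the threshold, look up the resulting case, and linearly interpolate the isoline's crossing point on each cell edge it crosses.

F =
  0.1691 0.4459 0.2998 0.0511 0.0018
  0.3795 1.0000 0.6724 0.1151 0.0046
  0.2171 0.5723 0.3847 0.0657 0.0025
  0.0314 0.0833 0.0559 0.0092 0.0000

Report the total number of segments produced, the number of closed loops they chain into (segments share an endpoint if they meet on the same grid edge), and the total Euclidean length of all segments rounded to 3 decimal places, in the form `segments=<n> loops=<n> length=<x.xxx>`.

segments=8 loops=1 length=5.621

cell (0,0): code 0100 → (0.173,1.000)–(1.000,0.262)
cell (0,1): code 1100 → (0.650,2.000)–(0.173,1.000)
cell (0,2): code 1000 → (1.000,2.234)–(0.650,2.000)
cell (1,0): code 0110 → (1.000,0.262)–(2.000,0.915)
cell (1,1): code 1011 → (2.000,1.162)–(1.453,2.000)
cell (1,2): code 0001 → (1.453,2.000)–(1.000,2.234)
cell (2,0): code 0010 → (2.000,0.915)–(2.062,1.000)
cell (2,1): code 0001 → (2.062,1.000)–(2.000,1.162)
total: 8 segments, chained into 1 closed loop(s), length Σ = 5.620638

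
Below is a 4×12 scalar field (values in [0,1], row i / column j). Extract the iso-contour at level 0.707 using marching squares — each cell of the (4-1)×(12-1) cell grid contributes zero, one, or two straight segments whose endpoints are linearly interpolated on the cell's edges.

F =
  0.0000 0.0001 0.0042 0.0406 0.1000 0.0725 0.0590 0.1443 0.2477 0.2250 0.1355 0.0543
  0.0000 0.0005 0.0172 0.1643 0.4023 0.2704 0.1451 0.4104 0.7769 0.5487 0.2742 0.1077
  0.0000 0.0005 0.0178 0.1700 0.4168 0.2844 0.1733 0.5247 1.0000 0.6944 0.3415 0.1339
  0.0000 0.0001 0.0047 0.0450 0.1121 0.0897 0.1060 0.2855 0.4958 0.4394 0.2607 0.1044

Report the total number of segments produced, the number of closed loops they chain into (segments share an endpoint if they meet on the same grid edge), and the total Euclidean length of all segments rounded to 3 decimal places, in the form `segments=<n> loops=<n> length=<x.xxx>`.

cell (0,7): code 0100 → (0.868,8.000)–(1.000,7.809)
cell (0,8): code 1000 → (1.000,8.306)–(0.868,8.000)
cell (1,7): code 0110 → (1.000,7.809)–(2.000,7.384)
cell (1,8): code 1001 → (2.000,8.959)–(1.000,8.306)
cell (2,7): code 0010 → (2.000,7.384)–(2.581,8.000)
cell (2,8): code 0001 → (2.581,8.000)–(2.000,8.959)
total: 6 segments, chained into 1 closed loop(s), length Σ = 4.814763

segments=6 loops=1 length=4.815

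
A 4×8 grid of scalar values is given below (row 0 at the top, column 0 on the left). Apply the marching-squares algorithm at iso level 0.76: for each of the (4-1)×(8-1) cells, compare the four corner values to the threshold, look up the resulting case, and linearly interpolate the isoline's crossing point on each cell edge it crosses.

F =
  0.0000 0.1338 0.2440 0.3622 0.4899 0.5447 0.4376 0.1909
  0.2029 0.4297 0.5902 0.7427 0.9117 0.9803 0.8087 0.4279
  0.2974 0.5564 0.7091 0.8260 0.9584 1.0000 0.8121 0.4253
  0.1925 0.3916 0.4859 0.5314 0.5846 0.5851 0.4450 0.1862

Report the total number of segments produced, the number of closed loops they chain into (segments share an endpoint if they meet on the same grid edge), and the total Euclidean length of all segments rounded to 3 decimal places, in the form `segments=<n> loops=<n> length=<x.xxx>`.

cell (0,3): code 0100 → (0.640,4.000)–(1.000,3.102)
cell (0,4): code 1100 → (0.494,5.000)–(0.640,4.000)
cell (0,5): code 1100 → (0.869,6.000)–(0.494,5.000)
cell (0,6): code 1000 → (1.000,6.128)–(0.869,6.000)
cell (1,2): code 0100 → (1.208,3.000)–(2.000,2.435)
cell (1,3): code 1110 → (1.000,3.102)–(1.208,3.000)
cell (1,6): code 1001 → (2.000,6.135)–(1.000,6.128)
cell (2,2): code 0010 → (2.000,2.435)–(2.224,3.000)
cell (2,3): code 0011 → (2.224,3.000)–(2.531,4.000)
cell (2,4): code 0011 → (2.531,4.000)–(2.578,5.000)
cell (2,5): code 0011 → (2.578,5.000)–(2.142,6.000)
cell (2,6): code 0001 → (2.142,6.000)–(2.000,6.135)
total: 12 segments, chained into 1 closed loop(s), length Σ = 9.374467

segments=12 loops=1 length=9.374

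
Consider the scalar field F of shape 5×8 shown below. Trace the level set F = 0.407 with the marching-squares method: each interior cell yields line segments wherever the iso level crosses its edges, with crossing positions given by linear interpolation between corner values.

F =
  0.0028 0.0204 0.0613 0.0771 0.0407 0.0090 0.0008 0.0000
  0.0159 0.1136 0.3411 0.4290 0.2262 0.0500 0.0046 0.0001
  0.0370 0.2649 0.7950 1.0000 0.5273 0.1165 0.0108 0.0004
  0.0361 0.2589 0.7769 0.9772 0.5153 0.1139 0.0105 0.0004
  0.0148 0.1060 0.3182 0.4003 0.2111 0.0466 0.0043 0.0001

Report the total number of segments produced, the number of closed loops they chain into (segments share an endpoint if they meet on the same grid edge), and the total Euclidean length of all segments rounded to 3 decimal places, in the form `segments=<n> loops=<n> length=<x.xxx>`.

cell (0,2): code 0100 → (0.937,3.000)–(1.000,2.750)
cell (0,3): code 1000 → (1.000,3.108)–(0.937,3.000)
cell (1,1): code 0100 → (1.145,2.000)–(2.000,1.268)
cell (1,2): code 1110 → (1.000,2.750)–(1.145,2.000)
cell (1,3): code 1101 → (1.600,4.000)–(1.000,3.108)
cell (1,4): code 1000 → (2.000,4.293)–(1.600,4.000)
cell (2,1): code 0110 → (2.000,1.268)–(3.000,1.286)
cell (2,4): code 1001 → (3.000,4.270)–(2.000,4.293)
cell (3,1): code 0010 → (3.000,1.286)–(3.806,2.000)
cell (3,2): code 0011 → (3.806,2.000)–(3.988,3.000)
cell (3,3): code 0011 → (3.988,3.000)–(3.356,4.000)
cell (3,4): code 0001 → (3.356,4.000)–(3.000,4.270)
total: 12 segments, chained into 1 closed loop(s), length Σ = 9.566286

segments=12 loops=1 length=9.566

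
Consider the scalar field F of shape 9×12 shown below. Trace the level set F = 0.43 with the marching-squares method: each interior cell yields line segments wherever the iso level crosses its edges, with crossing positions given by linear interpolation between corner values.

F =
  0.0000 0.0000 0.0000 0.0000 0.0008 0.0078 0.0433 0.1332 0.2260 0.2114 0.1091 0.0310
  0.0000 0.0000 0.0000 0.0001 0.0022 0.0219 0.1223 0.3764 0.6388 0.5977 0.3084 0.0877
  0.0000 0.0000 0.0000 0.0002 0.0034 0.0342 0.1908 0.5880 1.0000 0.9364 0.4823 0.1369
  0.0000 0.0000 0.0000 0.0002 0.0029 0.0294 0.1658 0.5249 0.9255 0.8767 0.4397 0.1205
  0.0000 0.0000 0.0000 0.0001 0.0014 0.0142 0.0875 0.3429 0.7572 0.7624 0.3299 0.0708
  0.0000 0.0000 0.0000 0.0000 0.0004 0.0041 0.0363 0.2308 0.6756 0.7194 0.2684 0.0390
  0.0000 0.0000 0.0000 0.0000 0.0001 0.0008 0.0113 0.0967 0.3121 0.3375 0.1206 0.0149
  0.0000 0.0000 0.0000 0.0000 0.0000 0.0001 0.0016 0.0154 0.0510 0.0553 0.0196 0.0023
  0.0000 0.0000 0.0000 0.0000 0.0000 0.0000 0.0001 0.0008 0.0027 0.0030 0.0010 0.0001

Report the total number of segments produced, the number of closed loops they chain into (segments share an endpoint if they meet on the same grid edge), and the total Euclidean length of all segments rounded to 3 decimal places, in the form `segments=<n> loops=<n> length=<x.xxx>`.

cell (0,7): code 0100 → (0.494,8.000)–(1.000,7.204)
cell (0,8): code 1100 → (0.566,9.000)–(0.494,8.000)
cell (0,9): code 1000 → (1.000,9.580)–(0.566,9.000)
cell (1,6): code 0100 → (1.253,7.000)–(2.000,6.602)
cell (1,7): code 1110 → (1.000,7.204)–(1.253,7.000)
cell (1,9): code 1101 → (1.699,10.000)–(1.000,9.580)
cell (1,10): code 1000 → (2.000,10.151)–(1.699,10.000)
cell (2,6): code 0110 → (2.000,6.602)–(3.000,6.736)
cell (2,10): code 1001 → (3.000,10.030)–(2.000,10.151)
cell (3,6): code 0010 → (3.000,6.736)–(3.521,7.000)
cell (3,7): code 0111 → (3.521,7.000)–(4.000,7.210)
cell (3,9): code 1011 → (4.000,9.769)–(3.088,10.000)
cell (3,10): code 0001 → (3.088,10.000)–(3.000,10.030)
cell (4,7): code 0110 → (4.000,7.210)–(5.000,7.448)
cell (4,9): code 1001 → (5.000,9.642)–(4.000,9.769)
cell (5,7): code 0010 → (5.000,7.448)–(5.676,8.000)
cell (5,8): code 0011 → (5.676,8.000)–(5.758,9.000)
cell (5,9): code 0001 → (5.758,9.000)–(5.000,9.642)
total: 18 segments, chained into 1 closed loop(s), length Σ = 14.055923

segments=18 loops=1 length=14.056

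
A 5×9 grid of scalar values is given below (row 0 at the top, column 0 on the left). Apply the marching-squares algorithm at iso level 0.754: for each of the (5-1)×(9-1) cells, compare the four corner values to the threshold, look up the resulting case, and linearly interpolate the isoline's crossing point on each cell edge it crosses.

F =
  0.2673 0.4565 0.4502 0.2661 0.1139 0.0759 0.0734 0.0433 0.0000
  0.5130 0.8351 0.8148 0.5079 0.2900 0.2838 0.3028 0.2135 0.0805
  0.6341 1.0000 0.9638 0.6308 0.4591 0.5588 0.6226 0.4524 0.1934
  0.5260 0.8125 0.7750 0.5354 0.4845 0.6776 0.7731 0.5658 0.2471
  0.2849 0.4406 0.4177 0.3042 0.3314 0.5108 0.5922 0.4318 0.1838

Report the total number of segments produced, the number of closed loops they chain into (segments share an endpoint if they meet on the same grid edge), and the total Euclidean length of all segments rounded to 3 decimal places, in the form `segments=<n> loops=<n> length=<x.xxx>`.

segments=14 loops=2 length=8.135

cell (0,0): code 0100 → (0.786,1.000)–(1.000,0.748)
cell (0,1): code 1100 → (0.833,2.000)–(0.786,1.000)
cell (0,2): code 1000 → (1.000,2.198)–(0.833,2.000)
cell (1,0): code 0110 → (1.000,0.748)–(2.000,0.328)
cell (1,2): code 1001 → (2.000,2.630)–(1.000,2.198)
cell (2,0): code 0110 → (2.000,0.328)–(3.000,0.796)
cell (2,2): code 1001 → (3.000,2.088)–(2.000,2.630)
cell (2,5): code 0100 → (2.873,6.000)–(3.000,5.800)
cell (2,6): code 1000 → (3.000,6.092)–(2.873,6.000)
cell (3,0): code 0010 → (3.000,0.796)–(3.157,1.000)
cell (3,1): code 0011 → (3.157,1.000)–(3.059,2.000)
cell (3,2): code 0001 → (3.059,2.000)–(3.000,2.088)
cell (3,5): code 0010 → (3.000,5.800)–(3.106,6.000)
cell (3,6): code 0001 → (3.106,6.000)–(3.000,6.092)
total: 14 segments, chained into 2 closed loop(s), length Σ = 8.134650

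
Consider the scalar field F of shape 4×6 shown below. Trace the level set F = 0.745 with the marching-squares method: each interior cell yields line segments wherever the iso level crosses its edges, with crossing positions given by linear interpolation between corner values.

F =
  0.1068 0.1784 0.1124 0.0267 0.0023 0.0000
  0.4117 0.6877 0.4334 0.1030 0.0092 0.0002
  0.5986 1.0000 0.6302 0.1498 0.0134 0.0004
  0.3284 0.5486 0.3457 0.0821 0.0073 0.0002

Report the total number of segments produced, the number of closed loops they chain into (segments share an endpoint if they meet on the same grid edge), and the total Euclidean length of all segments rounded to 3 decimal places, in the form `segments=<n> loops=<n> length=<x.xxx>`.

cell (1,0): code 0100 → (1.183,1.000)–(2.000,0.365)
cell (1,1): code 1000 → (2.000,1.690)–(1.183,1.000)
cell (2,0): code 0010 → (2.000,0.365)–(2.565,1.000)
cell (2,1): code 0001 → (2.565,1.000)–(2.000,1.690)
total: 4 segments, chained into 1 closed loop(s), length Σ = 3.844816

segments=4 loops=1 length=3.845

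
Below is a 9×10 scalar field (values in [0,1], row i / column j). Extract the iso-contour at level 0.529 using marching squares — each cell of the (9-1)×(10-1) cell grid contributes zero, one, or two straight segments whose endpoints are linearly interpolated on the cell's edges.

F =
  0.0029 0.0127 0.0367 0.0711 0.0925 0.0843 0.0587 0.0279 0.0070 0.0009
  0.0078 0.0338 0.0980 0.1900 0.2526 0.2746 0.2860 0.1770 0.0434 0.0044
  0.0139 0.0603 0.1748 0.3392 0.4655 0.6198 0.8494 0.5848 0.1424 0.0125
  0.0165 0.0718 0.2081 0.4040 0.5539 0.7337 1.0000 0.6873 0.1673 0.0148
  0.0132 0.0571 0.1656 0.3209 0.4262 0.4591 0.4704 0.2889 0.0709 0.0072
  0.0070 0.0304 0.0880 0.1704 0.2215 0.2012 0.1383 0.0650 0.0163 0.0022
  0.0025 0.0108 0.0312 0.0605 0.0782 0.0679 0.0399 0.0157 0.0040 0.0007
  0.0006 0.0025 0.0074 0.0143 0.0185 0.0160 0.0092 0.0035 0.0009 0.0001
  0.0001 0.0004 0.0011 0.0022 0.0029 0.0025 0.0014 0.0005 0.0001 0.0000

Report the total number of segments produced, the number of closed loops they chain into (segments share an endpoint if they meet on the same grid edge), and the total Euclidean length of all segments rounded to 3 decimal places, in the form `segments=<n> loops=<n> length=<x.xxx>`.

segments=12 loops=1 length=9.159

cell (1,4): code 0100 → (1.737,5.000)–(2.000,4.412)
cell (1,5): code 1100 → (1.431,6.000)–(1.737,5.000)
cell (1,6): code 1100 → (1.863,7.000)–(1.431,6.000)
cell (1,7): code 1000 → (2.000,7.126)–(1.863,7.000)
cell (2,3): code 0100 → (2.718,4.000)–(3.000,3.834)
cell (2,4): code 1110 → (2.000,4.412)–(2.718,4.000)
cell (2,7): code 1001 → (3.000,7.304)–(2.000,7.126)
cell (3,3): code 0010 → (3.000,3.834)–(3.195,4.000)
cell (3,4): code 0011 → (3.195,4.000)–(3.745,5.000)
cell (3,5): code 0011 → (3.745,5.000)–(3.889,6.000)
cell (3,6): code 0011 → (3.889,6.000)–(3.397,7.000)
cell (3,7): code 0001 → (3.397,7.000)–(3.000,7.304)
total: 12 segments, chained into 1 closed loop(s), length Σ = 9.159225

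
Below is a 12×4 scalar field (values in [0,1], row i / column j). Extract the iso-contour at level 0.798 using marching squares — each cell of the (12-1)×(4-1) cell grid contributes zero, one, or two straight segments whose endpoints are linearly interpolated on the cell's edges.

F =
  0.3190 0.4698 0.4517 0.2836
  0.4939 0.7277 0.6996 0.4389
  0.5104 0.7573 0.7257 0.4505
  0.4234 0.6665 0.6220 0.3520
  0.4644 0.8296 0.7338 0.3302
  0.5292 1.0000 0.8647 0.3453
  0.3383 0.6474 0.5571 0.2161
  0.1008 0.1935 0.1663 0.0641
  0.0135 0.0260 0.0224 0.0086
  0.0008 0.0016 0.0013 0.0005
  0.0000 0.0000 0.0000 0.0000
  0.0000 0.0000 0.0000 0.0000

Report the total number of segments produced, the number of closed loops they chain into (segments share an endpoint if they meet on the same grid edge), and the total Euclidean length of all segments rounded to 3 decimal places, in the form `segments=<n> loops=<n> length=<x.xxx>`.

cell (3,0): code 0100 → (3.806,1.000)–(4.000,0.913)
cell (3,1): code 1000 → (4.000,1.330)–(3.806,1.000)
cell (4,0): code 0110 → (4.000,0.913)–(5.000,0.571)
cell (4,1): code 1101 → (4.490,2.000)–(4.000,1.330)
cell (4,2): code 1000 → (5.000,2.128)–(4.490,2.000)
cell (5,0): code 0010 → (5.000,0.571)–(5.573,1.000)
cell (5,1): code 0011 → (5.573,1.000)–(5.217,2.000)
cell (5,2): code 0001 → (5.217,2.000)–(5.000,2.128)
total: 8 segments, chained into 1 closed loop(s), length Σ = 5.036950

segments=8 loops=1 length=5.037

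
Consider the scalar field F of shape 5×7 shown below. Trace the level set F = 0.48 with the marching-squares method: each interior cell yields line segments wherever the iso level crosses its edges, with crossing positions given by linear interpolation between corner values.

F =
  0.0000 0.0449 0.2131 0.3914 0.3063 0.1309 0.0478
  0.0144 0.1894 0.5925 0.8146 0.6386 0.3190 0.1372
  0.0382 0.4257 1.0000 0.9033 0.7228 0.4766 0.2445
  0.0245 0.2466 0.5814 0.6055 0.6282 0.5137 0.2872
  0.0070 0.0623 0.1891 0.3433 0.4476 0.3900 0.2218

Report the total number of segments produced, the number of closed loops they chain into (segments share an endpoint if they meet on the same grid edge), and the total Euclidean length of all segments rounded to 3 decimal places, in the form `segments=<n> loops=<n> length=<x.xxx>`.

segments=14 loops=1 length=11.663

cell (0,1): code 0100 → (0.703,2.000)–(1.000,1.721)
cell (0,2): code 1100 → (0.209,3.000)–(0.703,2.000)
cell (0,3): code 1100 → (0.523,4.000)–(0.209,3.000)
cell (0,4): code 1000 → (1.000,4.496)–(0.523,4.000)
cell (1,1): code 0110 → (1.000,1.721)–(2.000,1.095)
cell (1,4): code 1001 → (2.000,4.986)–(1.000,4.496)
cell (2,1): code 0110 → (2.000,1.095)–(3.000,1.697)
cell (2,4): code 1101 → (2.092,5.000)–(2.000,4.986)
cell (2,5): code 1000 → (3.000,5.149)–(2.092,5.000)
cell (3,1): code 0010 → (3.000,1.697)–(3.258,2.000)
cell (3,2): code 0011 → (3.258,2.000)–(3.479,3.000)
cell (3,3): code 0011 → (3.479,3.000)–(3.821,4.000)
cell (3,4): code 0011 → (3.821,4.000)–(3.272,5.000)
cell (3,5): code 0001 → (3.272,5.000)–(3.000,5.149)
total: 14 segments, chained into 1 closed loop(s), length Σ = 11.663062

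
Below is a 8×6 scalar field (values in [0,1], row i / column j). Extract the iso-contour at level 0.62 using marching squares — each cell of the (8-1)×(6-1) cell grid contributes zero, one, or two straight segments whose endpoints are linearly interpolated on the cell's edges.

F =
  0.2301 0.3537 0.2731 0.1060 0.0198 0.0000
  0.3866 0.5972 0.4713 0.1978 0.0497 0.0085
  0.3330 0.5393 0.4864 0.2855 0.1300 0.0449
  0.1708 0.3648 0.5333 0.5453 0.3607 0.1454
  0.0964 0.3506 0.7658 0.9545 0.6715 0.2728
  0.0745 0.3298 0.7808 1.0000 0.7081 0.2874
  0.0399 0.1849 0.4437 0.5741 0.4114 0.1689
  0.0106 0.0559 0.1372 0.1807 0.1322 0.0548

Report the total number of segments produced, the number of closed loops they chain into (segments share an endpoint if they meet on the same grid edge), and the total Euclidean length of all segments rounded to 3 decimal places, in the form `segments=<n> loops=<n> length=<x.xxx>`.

segments=10 loops=1 length=8.349

cell (3,1): code 0100 → (3.373,2.000)–(4.000,1.649)
cell (3,2): code 1100 → (3.183,3.000)–(3.373,2.000)
cell (3,3): code 1100 → (3.834,4.000)–(3.183,3.000)
cell (3,4): code 1000 → (4.000,4.129)–(3.834,4.000)
cell (4,1): code 0110 → (4.000,1.649)–(5.000,1.643)
cell (4,4): code 1001 → (5.000,4.209)–(4.000,4.129)
cell (5,1): code 0010 → (5.000,1.643)–(5.477,2.000)
cell (5,2): code 0011 → (5.477,2.000)–(5.892,3.000)
cell (5,3): code 0011 → (5.892,3.000)–(5.297,4.000)
cell (5,4): code 0001 → (5.297,4.000)–(5.000,4.209)
total: 10 segments, chained into 1 closed loop(s), length Σ = 8.349082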